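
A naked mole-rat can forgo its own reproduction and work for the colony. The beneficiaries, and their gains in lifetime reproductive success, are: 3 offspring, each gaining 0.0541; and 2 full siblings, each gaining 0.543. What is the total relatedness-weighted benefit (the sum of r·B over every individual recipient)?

r to an offspring = 0.5 (one parent–offspring link: r = (1/2)^1 = 1/2).
r to a full sibling = 1/2 (full sibs share both parents — two paths of length 2: r = 2·(1/2)^2 = 1/2).
Summing one r·B term per recipient: 3·0.5·0.0541 + 2·0.5·0.543 = 0.62415.

0.62415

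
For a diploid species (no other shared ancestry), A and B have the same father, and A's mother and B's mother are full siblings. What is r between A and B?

With two independent routes of shared ancestry, r is the sum of the two contributions.
A and B are related in two ways: half-sibs through their shared father (r = 1/4) and first cousins through their mothers (r = 1/8).
r = 1/4 + 1/8 = 3/8 = 0.375.

0.375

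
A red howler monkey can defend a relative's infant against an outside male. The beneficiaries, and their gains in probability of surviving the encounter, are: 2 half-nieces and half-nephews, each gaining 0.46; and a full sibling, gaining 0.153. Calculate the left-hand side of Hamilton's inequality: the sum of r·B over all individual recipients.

r to a half-niece or half-nephew = 1/8 (half-aunt/uncle↔niece/nephew: one path of length 3: r = (1/2)^3 = 1/8).
r to a full sibling = 0.5 (full sibs share both parents — two paths of length 2: r = 2·(1/2)^2 = 1/2).
Summing one r·B term per recipient: 2·0.125·0.46 + 1·0.5·0.153 = 0.1915.

0.1915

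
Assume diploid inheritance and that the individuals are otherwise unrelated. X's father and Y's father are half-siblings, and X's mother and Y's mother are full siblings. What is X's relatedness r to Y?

Wright's path rule: contributions from independent ancestry routes add.
X and Y are related in two ways: half first cousins through their fathers (r = 1/16) and first cousins through their mothers (r = 1/8).
r = 1/16 + 1/8 = 0.1875.

0.1875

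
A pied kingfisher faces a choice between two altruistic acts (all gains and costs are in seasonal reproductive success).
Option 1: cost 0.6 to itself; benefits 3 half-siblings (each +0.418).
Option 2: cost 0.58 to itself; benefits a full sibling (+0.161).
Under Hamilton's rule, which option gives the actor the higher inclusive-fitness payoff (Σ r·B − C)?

Option 1

Option 1: r to a half-sibling = 0.25.
Option 1: Σ r·B − C = (3·0.25·0.418) − 0.6 = -0.2865.
Option 2: r to a full sibling = 0.5.
Option 2: Σ r·B − C = (1·0.5·0.161) − 0.58 = -0.4995.
Option 1 has the higher net inclusive-fitness payoff.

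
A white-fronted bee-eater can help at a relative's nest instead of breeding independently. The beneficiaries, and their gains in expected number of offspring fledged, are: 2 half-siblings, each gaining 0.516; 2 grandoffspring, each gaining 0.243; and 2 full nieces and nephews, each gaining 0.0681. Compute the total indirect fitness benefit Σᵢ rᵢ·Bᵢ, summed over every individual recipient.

r to a half-sibling = 1/4 (half-sibs share one parent — one path of length 2: r = (1/2)^2 = 1/4).
r to a grandoffspring = 1/4 (two parent–offspring links: r = (1/2)^2 = 1/4).
r to a full niece or nephew = 1/4 (full aunt/uncle↔niece/nephew: two paths of length 3 through the shared grandparent pair: r = 2·(1/2)^3 = 1/4).
Summing one r·B term per recipient: 2·0.25·0.516 + 2·0.25·0.243 + 2·0.25·0.0681 = 0.41355.

0.41355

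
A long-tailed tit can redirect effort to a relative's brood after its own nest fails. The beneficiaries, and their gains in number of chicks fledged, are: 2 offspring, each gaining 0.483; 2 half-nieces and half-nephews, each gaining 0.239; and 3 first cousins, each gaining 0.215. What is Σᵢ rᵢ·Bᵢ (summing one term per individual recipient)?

0.623375

r to an offspring = 0.5 (one parent–offspring link: r = (1/2)^1 = 1/2).
r to a half-niece or half-nephew = 0.125 (half-aunt/uncle↔niece/nephew: one path of length 3: r = (1/2)^3 = 1/8).
r to a first cousin = 1/8 (first cousins share one grandparent pair — two paths of length 4: r = 2·(1/2)^4 = 1/8).
Summing one r·B term per recipient: 2·0.5·0.483 + 2·0.125·0.239 + 3·0.125·0.215 = 0.623375.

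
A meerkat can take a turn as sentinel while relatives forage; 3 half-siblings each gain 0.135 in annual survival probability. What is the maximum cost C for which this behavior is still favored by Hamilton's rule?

r to a half-sibling = 1/4 (half-sibs share one parent — one path of length 2: r = (1/2)^2 = 1/4).
Hamilton's rule: n·r·B > C, so the trait is favored while C < n·r·B = 3·0.25·0.135 = 0.10125.

0.10125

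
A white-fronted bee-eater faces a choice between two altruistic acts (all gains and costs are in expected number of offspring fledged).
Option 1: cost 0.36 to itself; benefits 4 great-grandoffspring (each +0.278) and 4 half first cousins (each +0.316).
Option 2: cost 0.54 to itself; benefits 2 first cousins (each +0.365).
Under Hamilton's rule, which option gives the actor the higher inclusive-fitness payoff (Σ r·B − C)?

Option 1: r to a great-grandoffspring = 0.125.
Option 1: r to a half first cousin = 0.0625.
Option 1: Σ r·B − C = (4·0.125·0.278 + 4·0.0625·0.316) − 0.36 = -0.142.
Option 2: r to a first cousin = 0.125.
Option 2: Σ r·B − C = (2·0.125·0.365) − 0.54 = -0.44875.
Option 1 has the higher net inclusive-fitness payoff.

Option 1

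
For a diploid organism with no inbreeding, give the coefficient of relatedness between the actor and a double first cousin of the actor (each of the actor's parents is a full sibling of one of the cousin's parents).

0.25

Each parent–offspring link contributes a factor of 1/2, and independent paths through distinct common ancestors add.
Double first cousins share both grandparent pairs — four paths of length 4: r = 4·(1/2)^4 = 1/4.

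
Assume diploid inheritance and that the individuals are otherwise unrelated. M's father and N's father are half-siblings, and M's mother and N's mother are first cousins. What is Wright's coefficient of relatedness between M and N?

Independent pedigree routes through distinct common ancestors add.
M and N are related in two ways: half first cousins through their fathers (r = 1/16) and second cousins through their mothers (r = 1/32).
r = 1/16 + 1/32 = 3/32 = 0.09375.

0.09375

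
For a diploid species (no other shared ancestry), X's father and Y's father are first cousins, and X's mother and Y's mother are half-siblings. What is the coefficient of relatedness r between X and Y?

Wright's path rule: contributions from independent ancestry routes add.
X and Y are related in two ways: second cousins through their fathers (r = 1/32) and half first cousins through their mothers (r = 1/16).
r = 1/32 + 1/16 = 0.09375.

0.09375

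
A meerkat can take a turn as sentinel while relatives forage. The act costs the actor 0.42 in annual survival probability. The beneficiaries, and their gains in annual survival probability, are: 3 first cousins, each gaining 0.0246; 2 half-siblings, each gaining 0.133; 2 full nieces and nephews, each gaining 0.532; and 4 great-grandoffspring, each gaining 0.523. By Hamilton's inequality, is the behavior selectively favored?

Yes

Hamilton's rule: the trait is favored when the sum of r·B over every recipient exceeds the actor's cost C.
r to a first cousin = 1/8 (first cousins share one grandparent pair — two paths of length 4: r = 2·(1/2)^4 = 1/8).
r to a half-sibling = 1/4 (half-sibs share one parent — one path of length 2: r = (1/2)^2 = 1/4).
r to a full niece or nephew = 0.25 (full aunt/uncle↔niece/nephew: two paths of length 3 through the shared grandparent pair: r = 2·(1/2)^3 = 1/4).
r to a great-grandoffspring = 1/8 (three parent–offspring links: r = (1/2)^3 = 1/8).
Summing one r·B term per recipient: 3·0.125·0.0246 + 2·0.25·0.133 + 2·0.25·0.532 + 4·0.125·0.523 = 0.603225.
0.603225 > 0.42: the indirect benefit exceeds the cost.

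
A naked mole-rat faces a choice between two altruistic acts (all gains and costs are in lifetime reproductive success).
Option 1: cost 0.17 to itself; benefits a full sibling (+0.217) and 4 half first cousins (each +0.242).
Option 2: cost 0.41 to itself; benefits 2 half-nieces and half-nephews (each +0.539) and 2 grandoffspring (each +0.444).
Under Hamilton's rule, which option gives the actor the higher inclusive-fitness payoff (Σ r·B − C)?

Option 1

Option 1: r to a full sibling = 0.5.
Option 1: r to a half first cousin = 0.0625.
Option 1: Σ r·B − C = (1·0.5·0.217 + 4·0.0625·0.242) − 0.17 = -0.001.
Option 2: r to a half-niece or half-nephew = 0.125.
Option 2: r to a grandoffspring = 0.25.
Option 2: Σ r·B − C = (2·0.125·0.539 + 2·0.25·0.444) − 0.41 = -0.05325.
Option 1 has the higher net inclusive-fitness payoff.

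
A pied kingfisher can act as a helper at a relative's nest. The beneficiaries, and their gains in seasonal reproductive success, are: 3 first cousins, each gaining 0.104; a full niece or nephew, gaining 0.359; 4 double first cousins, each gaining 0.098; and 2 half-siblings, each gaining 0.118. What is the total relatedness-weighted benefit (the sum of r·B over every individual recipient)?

r to a first cousin = 0.125 (first cousins share one grandparent pair — two paths of length 4: r = 2·(1/2)^4 = 1/8).
r to a full niece or nephew = 0.25 (full aunt/uncle↔niece/nephew: two paths of length 3 through the shared grandparent pair: r = 2·(1/2)^3 = 1/4).
r to a double first cousin = 1/4 (double first cousins share both grandparent pairs — four paths of length 4: r = 4·(1/2)^4 = 1/4).
r to a half-sibling = 0.25 (half-sibs share one parent — one path of length 2: r = (1/2)^2 = 1/4).
Summing one r·B term per recipient: 3·0.125·0.104 + 1·0.25·0.359 + 4·0.25·0.098 + 2·0.25·0.118 = 0.28575.

0.28575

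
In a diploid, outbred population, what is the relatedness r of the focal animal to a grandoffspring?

0.25

Each parent–offspring link contributes a factor of 1/2, and independent paths through distinct common ancestors add.
Two parent–offspring links: r = (1/2)^2 = 1/4.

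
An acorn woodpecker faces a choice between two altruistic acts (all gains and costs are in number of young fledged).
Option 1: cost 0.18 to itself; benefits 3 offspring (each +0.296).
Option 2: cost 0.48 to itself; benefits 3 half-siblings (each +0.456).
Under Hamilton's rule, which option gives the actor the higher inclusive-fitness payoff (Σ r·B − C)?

Option 1

Option 1: r to an offspring = 0.5.
Option 1: Σ r·B − C = (3·0.5·0.296) − 0.18 = 0.264.
Option 2: r to a half-sibling = 0.25.
Option 2: Σ r·B − C = (3·0.25·0.456) − 0.48 = -0.138.
Option 1 has the higher net inclusive-fitness payoff.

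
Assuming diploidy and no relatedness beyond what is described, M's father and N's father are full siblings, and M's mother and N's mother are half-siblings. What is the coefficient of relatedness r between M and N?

Relatedness sums over independent paths through distinct common ancestors.
M and N are related in two ways: first cousins through their fathers (r = 1/8) and half first cousins through their mothers (r = 1/16).
r = 1/8 + 1/16 = 0.1875.

0.1875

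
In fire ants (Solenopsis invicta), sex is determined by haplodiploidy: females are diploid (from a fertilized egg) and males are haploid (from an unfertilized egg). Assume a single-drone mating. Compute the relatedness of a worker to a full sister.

0.75

Haplodiploid full sisters inherit their father's entire haploid genome identically (contributing 1/2) and on average half of their mother's contribution (1/2 · 1/2 = 1/4); r = 1/2 + 1/4 = 3/4.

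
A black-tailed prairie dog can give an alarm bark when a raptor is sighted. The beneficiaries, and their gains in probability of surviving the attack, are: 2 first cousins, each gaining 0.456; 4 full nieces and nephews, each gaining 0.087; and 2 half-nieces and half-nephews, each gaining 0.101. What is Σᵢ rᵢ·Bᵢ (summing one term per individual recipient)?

r to a first cousin = 0.125 (first cousins share one grandparent pair — two paths of length 4: r = 2·(1/2)^4 = 1/8).
r to a full niece or nephew = 1/4 (full aunt/uncle↔niece/nephew: two paths of length 3 through the shared grandparent pair: r = 2·(1/2)^3 = 1/4).
r to a half-niece or half-nephew = 0.125 (half-aunt/uncle↔niece/nephew: one path of length 3: r = (1/2)^3 = 1/8).
Summing one r·B term per recipient: 2·0.125·0.456 + 4·0.25·0.087 + 2·0.125·0.101 = 0.22625.

0.22625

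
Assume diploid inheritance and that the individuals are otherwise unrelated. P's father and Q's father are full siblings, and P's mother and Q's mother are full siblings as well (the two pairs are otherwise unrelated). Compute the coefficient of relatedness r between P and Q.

Relatedness sums over independent paths through distinct common ancestors.
P and Q are related in two ways: first cousins through their fathers (r = 1/8) and first cousins through their mothers (r = 1/8) — i.e. double first cousins.
r = 1/8 + 1/8 = 0.25.

0.25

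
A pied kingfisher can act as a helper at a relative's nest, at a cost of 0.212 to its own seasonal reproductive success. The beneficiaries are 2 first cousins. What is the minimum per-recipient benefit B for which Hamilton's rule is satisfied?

0.848

r to a first cousin = 0.125 (first cousins share one grandparent pair — two paths of length 4: r = 2·(1/2)^4 = 1/8).
Hamilton's rule with n recipients of equal r: n·r·B > C, so B > C/(n·r) = 0.212/(2·0.125) = 0.848.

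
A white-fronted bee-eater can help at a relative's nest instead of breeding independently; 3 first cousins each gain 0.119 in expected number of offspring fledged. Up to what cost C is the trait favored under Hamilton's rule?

0.044625

r to a first cousin = 0.125 (first cousins share one grandparent pair — two paths of length 4: r = 2·(1/2)^4 = 1/8).
Hamilton's rule: n·r·B > C, so the trait is favored while C < n·r·B = 3·0.125·0.119 = 0.044625.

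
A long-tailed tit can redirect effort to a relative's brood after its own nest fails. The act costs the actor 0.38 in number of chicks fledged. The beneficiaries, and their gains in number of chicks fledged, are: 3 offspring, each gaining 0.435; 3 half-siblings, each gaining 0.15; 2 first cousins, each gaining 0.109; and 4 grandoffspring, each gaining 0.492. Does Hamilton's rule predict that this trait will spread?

Yes

Hamilton's rule: the trait is favored when the sum of r·B over every recipient exceeds the actor's cost C.
r to an offspring = 0.5 (one parent–offspring link: r = (1/2)^1 = 1/2).
r to a half-sibling = 1/4 (half-sibs share one parent — one path of length 2: r = (1/2)^2 = 1/4).
r to a first cousin = 0.125 (first cousins share one grandparent pair — two paths of length 4: r = 2·(1/2)^4 = 1/8).
r to a grandoffspring = 1/4 (two parent–offspring links: r = (1/2)^2 = 1/4).
Summing one r·B term per recipient: 3·0.5·0.435 + 3·0.25·0.15 + 2·0.125·0.109 + 4·0.25·0.492 = 1.28425.
1.28425 > 0.38: the indirect benefit exceeds the cost.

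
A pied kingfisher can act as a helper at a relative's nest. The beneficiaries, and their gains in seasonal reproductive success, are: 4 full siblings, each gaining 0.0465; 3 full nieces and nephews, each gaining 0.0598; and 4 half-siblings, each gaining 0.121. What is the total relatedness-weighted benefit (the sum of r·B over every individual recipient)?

r to a full sibling = 0.5 (full sibs share both parents — two paths of length 2: r = 2·(1/2)^2 = 1/2).
r to a full niece or nephew = 1/4 (full aunt/uncle↔niece/nephew: two paths of length 3 through the shared grandparent pair: r = 2·(1/2)^3 = 1/4).
r to a half-sibling = 1/4 (half-sibs share one parent — one path of length 2: r = (1/2)^2 = 1/4).
Summing one r·B term per recipient: 4·0.5·0.0465 + 3·0.25·0.0598 + 4·0.25·0.121 = 0.25885.

0.25885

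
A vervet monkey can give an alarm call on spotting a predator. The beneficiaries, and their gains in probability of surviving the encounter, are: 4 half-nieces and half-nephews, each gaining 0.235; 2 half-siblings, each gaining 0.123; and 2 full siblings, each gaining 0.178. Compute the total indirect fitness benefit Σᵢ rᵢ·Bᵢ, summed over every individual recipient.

0.357

r to a half-niece or half-nephew = 1/8 (half-aunt/uncle↔niece/nephew: one path of length 3: r = (1/2)^3 = 1/8).
r to a half-sibling = 0.25 (half-sibs share one parent — one path of length 2: r = (1/2)^2 = 1/4).
r to a full sibling = 1/2 (full sibs share both parents — two paths of length 2: r = 2·(1/2)^2 = 1/2).
Summing one r·B term per recipient: 4·0.125·0.235 + 2·0.25·0.123 + 2·0.5·0.178 = 0.357.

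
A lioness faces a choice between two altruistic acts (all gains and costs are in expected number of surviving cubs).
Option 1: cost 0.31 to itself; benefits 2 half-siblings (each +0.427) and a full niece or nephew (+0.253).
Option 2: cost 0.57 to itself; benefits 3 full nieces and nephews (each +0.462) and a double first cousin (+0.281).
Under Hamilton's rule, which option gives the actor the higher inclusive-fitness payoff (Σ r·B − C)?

Option 1: r to a half-sibling = 0.25.
Option 1: r to a full niece or nephew = 0.25.
Option 1: Σ r·B − C = (2·0.25·0.427 + 1·0.25·0.253) − 0.31 = -0.03325.
Option 2: r to a full niece or nephew = 0.25.
Option 2: r to a double first cousin = 0.25.
Option 2: Σ r·B − C = (3·0.25·0.462 + 1·0.25·0.281) − 0.57 = -0.15325.
Option 1 has the higher net inclusive-fitness payoff.

Option 1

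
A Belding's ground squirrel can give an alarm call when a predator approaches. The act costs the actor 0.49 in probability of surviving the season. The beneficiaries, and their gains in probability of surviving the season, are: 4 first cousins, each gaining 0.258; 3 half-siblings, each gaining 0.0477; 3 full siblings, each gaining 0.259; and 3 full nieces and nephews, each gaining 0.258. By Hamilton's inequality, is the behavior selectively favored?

Hamilton's rule: the trait is favored when the sum of r·B over every recipient exceeds the actor's cost C.
r to a first cousin = 1/8 (first cousins share one grandparent pair — two paths of length 4: r = 2·(1/2)^4 = 1/8).
r to a half-sibling = 0.25 (half-sibs share one parent — one path of length 2: r = (1/2)^2 = 1/4).
r to a full sibling = 0.5 (full sibs share both parents — two paths of length 2: r = 2·(1/2)^2 = 1/2).
r to a full niece or nephew = 0.25 (full aunt/uncle↔niece/nephew: two paths of length 3 through the shared grandparent pair: r = 2·(1/2)^3 = 1/4).
Summing one r·B term per recipient: 4·0.125·0.258 + 3·0.25·0.0477 + 3·0.5·0.259 + 3·0.25·0.258 = 0.746775.
0.746775 > 0.49: the indirect benefit exceeds the cost.

Yes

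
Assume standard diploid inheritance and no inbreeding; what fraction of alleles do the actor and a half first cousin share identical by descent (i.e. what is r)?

0.0625

Half first cousins share one grandparent — one path of length 4: r = (1/2)^4 = 1/16.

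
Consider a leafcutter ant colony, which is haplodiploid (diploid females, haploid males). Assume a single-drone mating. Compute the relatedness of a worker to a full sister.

Haplodiploid full sisters inherit their father's entire haploid genome identically (contributing 1/2) and on average half of their mother's contribution (1/2 · 1/2 = 1/4); r = 1/2 + 1/4 = 3/4.

0.75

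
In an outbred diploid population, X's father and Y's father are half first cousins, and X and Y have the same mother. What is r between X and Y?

Independent pedigree routes through distinct common ancestors add.
X and Y are related in two ways: half second cousins through their fathers (r = 1/64) and half-sibs through their shared mother (r = 1/4).
r = 1/64 + 1/4 = 17/64 = 0.265625.

0.265625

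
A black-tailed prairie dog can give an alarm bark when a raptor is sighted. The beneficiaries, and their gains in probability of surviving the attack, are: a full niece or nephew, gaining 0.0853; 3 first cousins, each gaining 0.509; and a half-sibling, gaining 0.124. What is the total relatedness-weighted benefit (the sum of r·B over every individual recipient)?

0.2432

r to a full niece or nephew = 1/4 (full aunt/uncle↔niece/nephew: two paths of length 3 through the shared grandparent pair: r = 2·(1/2)^3 = 1/4).
r to a first cousin = 1/8 (first cousins share one grandparent pair — two paths of length 4: r = 2·(1/2)^4 = 1/8).
r to a half-sibling = 0.25 (half-sibs share one parent — one path of length 2: r = (1/2)^2 = 1/4).
Summing one r·B term per recipient: 1·0.25·0.0853 + 3·0.125·0.509 + 1·0.25·0.124 = 0.2432.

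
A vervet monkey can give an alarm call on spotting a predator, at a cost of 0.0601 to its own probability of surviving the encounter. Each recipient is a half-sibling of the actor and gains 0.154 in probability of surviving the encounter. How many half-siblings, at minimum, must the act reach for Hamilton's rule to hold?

2

r to a half-sibling = 1/4 (half-sibs share one parent — one path of length 2: r = (1/2)^2 = 1/4).
Hamilton's rule: n·r·B > C  ⇒  n > C/(r·B) = 0.0601/(0.25·0.154) = 1.561.
The smallest integer exceeding 1.561 is 2.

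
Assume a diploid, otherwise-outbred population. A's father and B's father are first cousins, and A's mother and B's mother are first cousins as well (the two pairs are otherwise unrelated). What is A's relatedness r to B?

Wright's path rule: contributions from independent ancestry routes add.
A and B are related in two ways: second cousins through their fathers (r = 1/32) and second cousins through their mothers (r = 1/32).
r = 1/32 + 1/32 = 0.0625.

0.0625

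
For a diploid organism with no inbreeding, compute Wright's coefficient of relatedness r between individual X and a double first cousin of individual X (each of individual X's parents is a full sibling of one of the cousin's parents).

Each parent–offspring link contributes a factor of 1/2, and independent paths through distinct common ancestors add.
Double first cousins share both grandparent pairs — four paths of length 4: r = 4·(1/2)^4 = 1/4.

0.25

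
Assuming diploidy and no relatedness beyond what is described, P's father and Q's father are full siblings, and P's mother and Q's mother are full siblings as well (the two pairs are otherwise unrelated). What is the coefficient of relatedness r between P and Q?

0.25

Independent pedigree routes through distinct common ancestors add.
P and Q are related in two ways: first cousins through their fathers (r = 1/8) and first cousins through their mothers (r = 1/8) — i.e. double first cousins.
r = 1/8 + 1/8 = 0.25.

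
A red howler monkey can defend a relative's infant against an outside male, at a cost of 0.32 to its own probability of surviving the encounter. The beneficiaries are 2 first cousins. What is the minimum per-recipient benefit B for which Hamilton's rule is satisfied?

r to a first cousin = 0.125 (first cousins share one grandparent pair — two paths of length 4: r = 2·(1/2)^4 = 1/8).
Hamilton's rule with n recipients of equal r: n·r·B > C, so B > C/(n·r) = 0.32/(2·0.125) = 1.28.

1.28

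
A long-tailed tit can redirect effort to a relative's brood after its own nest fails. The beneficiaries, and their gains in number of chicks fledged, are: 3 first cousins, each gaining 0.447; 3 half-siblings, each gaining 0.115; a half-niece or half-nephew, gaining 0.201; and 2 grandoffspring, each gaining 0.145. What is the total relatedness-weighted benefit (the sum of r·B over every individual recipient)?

r to a first cousin = 0.125 (first cousins share one grandparent pair — two paths of length 4: r = 2·(1/2)^4 = 1/8).
r to a half-sibling = 0.25 (half-sibs share one parent — one path of length 2: r = (1/2)^2 = 1/4).
r to a half-niece or half-nephew = 0.125 (half-aunt/uncle↔niece/nephew: one path of length 3: r = (1/2)^3 = 1/8).
r to a grandoffspring = 1/4 (two parent–offspring links: r = (1/2)^2 = 1/4).
Summing one r·B term per recipient: 3·0.125·0.447 + 3·0.25·0.115 + 1·0.125·0.201 + 2·0.25·0.145 = 0.3515.

0.3515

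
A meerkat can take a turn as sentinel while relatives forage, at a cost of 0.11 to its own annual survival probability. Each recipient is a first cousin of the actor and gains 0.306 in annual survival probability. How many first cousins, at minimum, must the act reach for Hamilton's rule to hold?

r to a first cousin = 1/8 (first cousins share one grandparent pair — two paths of length 4: r = 2·(1/2)^4 = 1/8).
Hamilton's rule: n·r·B > C  ⇒  n > C/(r·B) = 0.11/(0.125·0.306) = 2.876.
The smallest integer exceeding 2.876 is 3.

3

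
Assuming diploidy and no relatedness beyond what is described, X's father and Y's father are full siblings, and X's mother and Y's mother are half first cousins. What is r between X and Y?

0.140625

Wright's path rule: contributions from independent ancestry routes add.
X and Y are related in two ways: first cousins through their fathers (r = 1/8) and half second cousins through their mothers (r = 1/64).
r = 1/8 + 1/64 = 0.140625.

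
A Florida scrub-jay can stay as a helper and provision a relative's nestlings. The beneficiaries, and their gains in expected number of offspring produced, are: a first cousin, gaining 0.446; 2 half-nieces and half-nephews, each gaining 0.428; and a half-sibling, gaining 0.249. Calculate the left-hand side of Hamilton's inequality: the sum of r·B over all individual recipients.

0.225

r to a first cousin = 0.125 (first cousins share one grandparent pair — two paths of length 4: r = 2·(1/2)^4 = 1/8).
r to a half-niece or half-nephew = 1/8 (half-aunt/uncle↔niece/nephew: one path of length 3: r = (1/2)^3 = 1/8).
r to a half-sibling = 1/4 (half-sibs share one parent — one path of length 2: r = (1/2)^2 = 1/4).
Summing one r·B term per recipient: 1·0.125·0.446 + 2·0.125·0.428 + 1·0.25·0.249 = 0.225.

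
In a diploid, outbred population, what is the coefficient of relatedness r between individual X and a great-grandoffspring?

0.125

Each parent–offspring link contributes a factor of 1/2, and independent paths through distinct common ancestors add.
Three parent–offspring links: r = (1/2)^3 = 1/8.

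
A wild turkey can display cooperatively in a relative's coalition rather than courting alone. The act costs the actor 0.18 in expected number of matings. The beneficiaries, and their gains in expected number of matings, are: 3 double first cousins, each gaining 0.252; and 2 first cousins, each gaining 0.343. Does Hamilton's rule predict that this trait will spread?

Hamilton's rule: the trait is favored when the sum of r·B over every recipient exceeds the actor's cost C.
r to a double first cousin = 1/4 (double first cousins share both grandparent pairs — four paths of length 4: r = 4·(1/2)^4 = 1/4).
r to a first cousin = 0.125 (first cousins share one grandparent pair — two paths of length 4: r = 2·(1/2)^4 = 1/8).
Summing one r·B term per recipient: 3·0.25·0.252 + 2·0.125·0.343 = 0.27475.
0.27475 > 0.18: the indirect benefit exceeds the cost.

Yes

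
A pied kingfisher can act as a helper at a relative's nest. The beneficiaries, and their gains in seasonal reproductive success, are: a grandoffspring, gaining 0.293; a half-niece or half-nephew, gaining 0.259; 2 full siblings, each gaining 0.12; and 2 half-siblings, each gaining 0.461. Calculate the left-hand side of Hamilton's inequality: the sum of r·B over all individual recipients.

0.456125

r to a grandoffspring = 1/4 (two parent–offspring links: r = (1/2)^2 = 1/4).
r to a half-niece or half-nephew = 0.125 (half-aunt/uncle↔niece/nephew: one path of length 3: r = (1/2)^3 = 1/8).
r to a full sibling = 0.5 (full sibs share both parents — two paths of length 2: r = 2·(1/2)^2 = 1/2).
r to a half-sibling = 0.25 (half-sibs share one parent — one path of length 2: r = (1/2)^2 = 1/4).
Summing one r·B term per recipient: 1·0.25·0.293 + 1·0.125·0.259 + 2·0.5·0.12 + 2·0.25·0.461 = 0.456125.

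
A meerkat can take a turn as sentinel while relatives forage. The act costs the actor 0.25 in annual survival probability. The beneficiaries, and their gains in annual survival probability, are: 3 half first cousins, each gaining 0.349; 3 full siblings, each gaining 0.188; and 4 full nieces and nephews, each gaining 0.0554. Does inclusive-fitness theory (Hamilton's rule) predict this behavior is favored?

Hamilton's rule: the trait is favored when the sum of r·B over every recipient exceeds the actor's cost C.
r to a half first cousin = 1/16 (half first cousins share one grandparent — one path of length 4: r = (1/2)^4 = 1/16).
r to a full sibling = 1/2 (full sibs share both parents — two paths of length 2: r = 2·(1/2)^2 = 1/2).
r to a full niece or nephew = 1/4 (full aunt/uncle↔niece/nephew: two paths of length 3 through the shared grandparent pair: r = 2·(1/2)^3 = 1/4).
Summing one r·B term per recipient: 3·0.0625·0.349 + 3·0.5·0.188 + 4·0.25·0.0554 = 0.4028375.
0.4028375 > 0.25: the indirect benefit exceeds the cost.

Yes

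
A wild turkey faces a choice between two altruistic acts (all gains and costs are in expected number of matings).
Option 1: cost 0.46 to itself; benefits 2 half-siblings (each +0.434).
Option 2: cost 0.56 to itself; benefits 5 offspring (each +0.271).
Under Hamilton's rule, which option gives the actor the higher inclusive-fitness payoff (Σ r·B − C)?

Option 2

Option 1: r to a half-sibling = 0.25.
Option 1: Σ r·B − C = (2·0.25·0.434) − 0.46 = -0.243.
Option 2: r to an offspring = 0.5.
Option 2: Σ r·B − C = (5·0.5·0.271) − 0.56 = 0.1175.
Option 2 has the higher net inclusive-fitness payoff.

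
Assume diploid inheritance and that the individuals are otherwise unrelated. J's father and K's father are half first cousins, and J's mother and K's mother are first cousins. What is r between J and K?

Wright's path rule: contributions from independent ancestry routes add.
J and K are related in two ways: half second cousins through their fathers (r = 1/64) and second cousins through their mothers (r = 1/32).
r = 1/64 + 1/32 = 3/64 = 0.046875.

0.046875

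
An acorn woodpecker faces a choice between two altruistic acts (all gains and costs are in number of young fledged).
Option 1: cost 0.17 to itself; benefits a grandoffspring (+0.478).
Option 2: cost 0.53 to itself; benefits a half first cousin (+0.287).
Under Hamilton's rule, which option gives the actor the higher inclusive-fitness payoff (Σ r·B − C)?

Option 1

Option 1: r to a grandoffspring = 0.25.
Option 1: Σ r·B − C = (1·0.25·0.478) − 0.17 = -0.0505.
Option 2: r to a half first cousin = 0.0625.
Option 2: Σ r·B − C = (1·0.0625·0.287) − 0.53 = -0.5120625.
Option 1 has the higher net inclusive-fitness payoff.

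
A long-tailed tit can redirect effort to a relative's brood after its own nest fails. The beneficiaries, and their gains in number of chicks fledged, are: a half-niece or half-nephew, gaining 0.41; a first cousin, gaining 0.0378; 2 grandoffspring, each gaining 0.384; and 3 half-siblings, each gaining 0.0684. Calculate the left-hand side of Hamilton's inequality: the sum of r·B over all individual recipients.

0.299275

r to a half-niece or half-nephew = 1/8 (half-aunt/uncle↔niece/nephew: one path of length 3: r = (1/2)^3 = 1/8).
r to a first cousin = 0.125 (first cousins share one grandparent pair — two paths of length 4: r = 2·(1/2)^4 = 1/8).
r to a grandoffspring = 0.25 (two parent–offspring links: r = (1/2)^2 = 1/4).
r to a half-sibling = 1/4 (half-sibs share one parent — one path of length 2: r = (1/2)^2 = 1/4).
Summing one r·B term per recipient: 1·0.125·0.41 + 1·0.125·0.0378 + 2·0.25·0.384 + 3·0.25·0.0684 = 0.299275.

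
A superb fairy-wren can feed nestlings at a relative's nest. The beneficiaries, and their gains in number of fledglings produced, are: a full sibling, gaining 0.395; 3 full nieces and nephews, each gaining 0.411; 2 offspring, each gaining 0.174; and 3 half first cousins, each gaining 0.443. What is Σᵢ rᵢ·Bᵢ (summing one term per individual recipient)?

0.7628125

r to a full sibling = 1/2 (full sibs share both parents — two paths of length 2: r = 2·(1/2)^2 = 1/2).
r to a full niece or nephew = 1/4 (full aunt/uncle↔niece/nephew: two paths of length 3 through the shared grandparent pair: r = 2·(1/2)^3 = 1/4).
r to an offspring = 0.5 (one parent–offspring link: r = (1/2)^1 = 1/2).
r to a half first cousin = 0.0625 (half first cousins share one grandparent — one path of length 4: r = (1/2)^4 = 1/16).
Summing one r·B term per recipient: 1·0.5·0.395 + 3·0.25·0.411 + 2·0.5·0.174 + 3·0.0625·0.443 = 0.7628125.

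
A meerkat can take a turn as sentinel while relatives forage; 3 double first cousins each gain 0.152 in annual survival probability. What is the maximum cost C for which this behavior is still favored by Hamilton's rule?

0.114

r to a double first cousin = 0.25 (double first cousins share both grandparent pairs — four paths of length 4: r = 4·(1/2)^4 = 1/4).
Hamilton's rule: n·r·B > C, so the trait is favored while C < n·r·B = 3·0.25·0.152 = 0.114.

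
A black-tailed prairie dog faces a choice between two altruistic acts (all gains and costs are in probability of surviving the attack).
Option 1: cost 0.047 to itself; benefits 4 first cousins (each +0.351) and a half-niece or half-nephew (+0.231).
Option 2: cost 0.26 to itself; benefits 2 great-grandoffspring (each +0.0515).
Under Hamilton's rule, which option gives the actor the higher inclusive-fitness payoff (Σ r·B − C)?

Option 1

Option 1: r to a first cousin = 0.125.
Option 1: r to a half-niece or half-nephew = 0.125.
Option 1: Σ r·B − C = (4·0.125·0.351 + 1·0.125·0.231) − 0.047 = 0.157375.
Option 2: r to a great-grandoffspring = 0.125.
Option 2: Σ r·B − C = (2·0.125·0.0515) − 0.26 = -0.247125.
Option 1 has the higher net inclusive-fitness payoff.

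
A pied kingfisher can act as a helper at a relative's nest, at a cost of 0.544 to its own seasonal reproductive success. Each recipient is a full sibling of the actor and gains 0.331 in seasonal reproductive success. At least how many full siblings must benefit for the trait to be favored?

4

r to a full sibling = 1/2 (full sibs share both parents — two paths of length 2: r = 2·(1/2)^2 = 1/2).
Hamilton's rule: n·r·B > C  ⇒  n > C/(r·B) = 0.544/(0.5·0.331) = 3.287.
The smallest integer exceeding 3.287 is 4.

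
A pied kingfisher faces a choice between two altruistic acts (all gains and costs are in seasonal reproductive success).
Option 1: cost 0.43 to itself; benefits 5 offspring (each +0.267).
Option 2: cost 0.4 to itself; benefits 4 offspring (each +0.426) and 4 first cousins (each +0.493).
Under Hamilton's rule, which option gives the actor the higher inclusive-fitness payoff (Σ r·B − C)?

Option 2

Option 1: r to an offspring = 0.5.
Option 1: Σ r·B − C = (5·0.5·0.267) − 0.43 = 0.2375.
Option 2: r to an offspring = 0.5.
Option 2: r to a first cousin = 0.125.
Option 2: Σ r·B − C = (4·0.5·0.426 + 4·0.125·0.493) − 0.4 = 0.6985.
Option 2 has the higher net inclusive-fitness payoff.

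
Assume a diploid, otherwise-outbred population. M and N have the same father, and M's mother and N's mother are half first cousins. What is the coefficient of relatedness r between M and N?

0.265625

With two independent routes of shared ancestry, r is the sum of the two contributions.
M and N are related in two ways: half-sibs through their shared father (r = 1/4) and half second cousins through their mothers (r = 1/64).
r = 1/4 + 1/64 = 17/64 = 0.265625.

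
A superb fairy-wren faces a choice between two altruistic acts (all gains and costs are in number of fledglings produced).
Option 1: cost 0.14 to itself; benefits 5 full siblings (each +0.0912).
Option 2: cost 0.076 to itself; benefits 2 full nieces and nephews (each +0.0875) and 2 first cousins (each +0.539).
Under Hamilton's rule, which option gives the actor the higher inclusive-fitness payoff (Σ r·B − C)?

Option 1: r to a full sibling = 0.5.
Option 1: Σ r·B − C = (5·0.5·0.0912) − 0.14 = 0.088.
Option 2: r to a full niece or nephew = 0.25.
Option 2: r to a first cousin = 0.125.
Option 2: Σ r·B − C = (2·0.25·0.0875 + 2·0.125·0.539) − 0.076 = 0.1025.
Option 2 has the higher net inclusive-fitness payoff.

Option 2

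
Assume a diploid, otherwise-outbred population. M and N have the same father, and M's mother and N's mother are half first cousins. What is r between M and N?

0.265625

Relatedness sums over independent paths through distinct common ancestors.
M and N are related in two ways: half-sibs through their shared father (r = 1/4) and half second cousins through their mothers (r = 1/64).
r = 1/4 + 1/64 = 17/64 = 0.265625.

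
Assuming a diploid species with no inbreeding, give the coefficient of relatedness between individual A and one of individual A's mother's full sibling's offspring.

Each parent–offspring link contributes a factor of 1/2, and independent paths through distinct common ancestors add.
First cousins share one grandparent pair — two paths of length 4: r = 2·(1/2)^4 = 1/8.

0.125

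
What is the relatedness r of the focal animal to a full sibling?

0.5

Each parent–offspring link contributes a factor of 1/2, and independent paths through distinct common ancestors add.
Full sibs share both parents — two paths of length 2: r = 2·(1/2)^2 = 1/2.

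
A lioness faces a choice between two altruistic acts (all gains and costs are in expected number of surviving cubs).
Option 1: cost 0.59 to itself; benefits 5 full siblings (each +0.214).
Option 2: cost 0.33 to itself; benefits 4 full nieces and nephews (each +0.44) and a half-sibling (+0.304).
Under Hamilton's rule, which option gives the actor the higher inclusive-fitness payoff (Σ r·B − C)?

Option 1: r to a full sibling = 0.5.
Option 1: Σ r·B − C = (5·0.5·0.214) − 0.59 = -0.055.
Option 2: r to a full niece or nephew = 0.25.
Option 2: r to a half-sibling = 0.25.
Option 2: Σ r·B − C = (4·0.25·0.44 + 1·0.25·0.304) − 0.33 = 0.186.
Option 2 has the higher net inclusive-fitness payoff.

Option 2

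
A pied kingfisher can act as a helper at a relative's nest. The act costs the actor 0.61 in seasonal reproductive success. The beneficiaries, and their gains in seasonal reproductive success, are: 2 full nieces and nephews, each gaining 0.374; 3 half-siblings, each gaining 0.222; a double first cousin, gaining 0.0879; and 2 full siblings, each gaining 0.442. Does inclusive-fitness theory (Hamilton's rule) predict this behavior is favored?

Hamilton's rule: the trait is favored when the sum of r·B over every recipient exceeds the actor's cost C.
r to a full niece or nephew = 0.25 (full aunt/uncle↔niece/nephew: two paths of length 3 through the shared grandparent pair: r = 2·(1/2)^3 = 1/4).
r to a half-sibling = 0.25 (half-sibs share one parent — one path of length 2: r = (1/2)^2 = 1/4).
r to a double first cousin = 0.25 (double first cousins share both grandparent pairs — four paths of length 4: r = 4·(1/2)^4 = 1/4).
r to a full sibling = 1/2 (full sibs share both parents — two paths of length 2: r = 2·(1/2)^2 = 1/2).
Summing one r·B term per recipient: 2·0.25·0.374 + 3·0.25·0.222 + 1·0.25·0.0879 + 2·0.5·0.442 = 0.817475.
0.817475 > 0.61: the indirect benefit exceeds the cost.

Yes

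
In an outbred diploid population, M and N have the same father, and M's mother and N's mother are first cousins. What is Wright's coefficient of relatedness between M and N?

Wright's path rule: contributions from independent ancestry routes add.
M and N are related in two ways: half-sibs through their shared father (r = 1/4) and second cousins through their mothers (r = 1/32).
r = 1/4 + 1/32 = 9/32 = 0.28125.

0.28125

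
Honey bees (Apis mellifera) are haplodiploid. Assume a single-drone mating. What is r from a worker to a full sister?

0.75

Haplodiploid full sisters inherit their father's entire haploid genome identically (contributing 1/2) and on average half of their mother's contribution (1/2 · 1/2 = 1/4); r = 1/2 + 1/4 = 3/4.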